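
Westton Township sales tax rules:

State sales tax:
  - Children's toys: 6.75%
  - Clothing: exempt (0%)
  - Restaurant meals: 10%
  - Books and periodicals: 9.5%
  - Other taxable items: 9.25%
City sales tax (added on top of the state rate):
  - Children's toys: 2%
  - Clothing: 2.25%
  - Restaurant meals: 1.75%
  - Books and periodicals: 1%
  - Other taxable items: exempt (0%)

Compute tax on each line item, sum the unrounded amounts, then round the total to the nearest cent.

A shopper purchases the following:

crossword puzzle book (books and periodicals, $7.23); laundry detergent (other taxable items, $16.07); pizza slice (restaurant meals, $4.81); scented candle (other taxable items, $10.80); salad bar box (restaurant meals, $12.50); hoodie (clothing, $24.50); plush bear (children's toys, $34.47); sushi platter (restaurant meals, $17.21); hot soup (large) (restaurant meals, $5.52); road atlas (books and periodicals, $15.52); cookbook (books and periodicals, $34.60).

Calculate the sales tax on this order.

$16.78

Crossword puzzle book $7.23: books and periodicals → 9.5% + 1% city = 10.5% → $0.75915
Laundry detergent $16.07: other taxable items → 9.25% + 0% city = 9.25% → $1.486475
Pizza slice $4.81: restaurant meals → 10% + 1.75% city = 11.75% → $0.565175
Scented candle $10.80: other taxable items → 9.25% + 0% city = 9.25% → $0.999
Salad bar box $12.50: restaurant meals → 10% + 1.75% city = 11.75% → $1.46875
Hoodie $24.50: clothing → 0% + 2.25% city = 2.25% → $0.55125
Plush bear $34.47: children's toys → 6.75% + 2% city = 8.75% → $3.016125
Sushi platter $17.21: restaurant meals → 10% + 1.75% city = 11.75% → $2.022175
Hot soup (large) $5.52: restaurant meals → 10% + 1.75% city = 11.75% → $0.6486
Road atlas $15.52: books and periodicals → 9.5% + 1% city = 10.5% → $1.6296
Cookbook $34.60: books and periodicals → 9.5% + 1% city = 10.5% → $3.633
Unrounded tax sum = $16.7793 → $16.78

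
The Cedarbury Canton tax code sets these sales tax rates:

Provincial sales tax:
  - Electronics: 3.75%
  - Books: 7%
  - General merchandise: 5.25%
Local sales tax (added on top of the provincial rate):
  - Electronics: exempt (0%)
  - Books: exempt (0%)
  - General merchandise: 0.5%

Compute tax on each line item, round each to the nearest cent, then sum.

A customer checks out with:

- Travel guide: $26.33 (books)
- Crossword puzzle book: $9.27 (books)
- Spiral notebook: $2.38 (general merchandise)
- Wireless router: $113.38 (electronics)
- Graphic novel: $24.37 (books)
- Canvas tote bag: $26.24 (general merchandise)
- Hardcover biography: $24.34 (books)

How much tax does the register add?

$11.80

Travel guide $26.33: books → 7% + 0% local = 7% → $1.84
Crossword puzzle book $9.27: books → 7% + 0% local = 7% → $0.65
Spiral notebook $2.38: general merchandise → 5.25% + 0.5% local = 5.75% → $0.14
Wireless router $113.38: electronics → 3.75% + 0% local = 3.75% → $4.25
Graphic novel $24.37: books → 7% + 0% local = 7% → $1.71
Canvas tote bag $26.24: general merchandise → 5.25% + 0.5% local = 5.75% → $1.51
Hardcover biography $24.34: books → 7% + 0% local = 7% → $1.70
Total tax = $1.84 + $0.65 + $0.14 + $4.25 + $1.71 + $1.51 + $1.70 = $11.80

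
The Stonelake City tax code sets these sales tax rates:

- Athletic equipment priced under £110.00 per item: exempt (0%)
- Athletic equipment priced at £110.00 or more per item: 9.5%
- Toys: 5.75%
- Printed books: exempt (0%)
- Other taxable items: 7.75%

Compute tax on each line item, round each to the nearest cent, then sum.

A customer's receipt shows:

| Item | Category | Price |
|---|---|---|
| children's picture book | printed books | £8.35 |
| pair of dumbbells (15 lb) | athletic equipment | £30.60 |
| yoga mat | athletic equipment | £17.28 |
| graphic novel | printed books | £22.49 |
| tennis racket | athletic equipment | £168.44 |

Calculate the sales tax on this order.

£16.00

Children's picture book £8.35: printed books → 0% → £0.00
Pair of dumbbells (15 lb) £30.60: athletic equipment, under £110.00 → 0% → £0.00
Yoga mat £17.28: athletic equipment, under £110.00 → 0% → £0.00
Graphic novel £22.49: printed books → 0% → £0.00
Tennis racket £168.44: athletic equipment, £110.00 or more → 9.5% → £16.00
Total tax = £16.00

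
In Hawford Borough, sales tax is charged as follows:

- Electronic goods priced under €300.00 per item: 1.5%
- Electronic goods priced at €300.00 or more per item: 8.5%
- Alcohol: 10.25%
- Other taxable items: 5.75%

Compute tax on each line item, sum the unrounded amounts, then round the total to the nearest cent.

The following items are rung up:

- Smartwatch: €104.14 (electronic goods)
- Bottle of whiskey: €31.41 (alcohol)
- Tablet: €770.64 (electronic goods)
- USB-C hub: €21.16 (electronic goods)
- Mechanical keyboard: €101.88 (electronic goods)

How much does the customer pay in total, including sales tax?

Smartwatch €104.14: electronic goods, under €300.00 → 1.5% → €1.5621
Bottle of whiskey €31.41: alcohol → 10.25% → €3.219525
Tablet €770.64: electronic goods, €300.00 or more → 8.5% → €65.5044
USB-C hub €21.16: electronic goods, under €300.00 → 1.5% → €0.3174
Mechanical keyboard €101.88: electronic goods, under €300.00 → 1.5% → €1.5282
Subtotal = €1029.23; unrounded tax = €72.131625 → €72.13; total due = €1101.36

€1101.36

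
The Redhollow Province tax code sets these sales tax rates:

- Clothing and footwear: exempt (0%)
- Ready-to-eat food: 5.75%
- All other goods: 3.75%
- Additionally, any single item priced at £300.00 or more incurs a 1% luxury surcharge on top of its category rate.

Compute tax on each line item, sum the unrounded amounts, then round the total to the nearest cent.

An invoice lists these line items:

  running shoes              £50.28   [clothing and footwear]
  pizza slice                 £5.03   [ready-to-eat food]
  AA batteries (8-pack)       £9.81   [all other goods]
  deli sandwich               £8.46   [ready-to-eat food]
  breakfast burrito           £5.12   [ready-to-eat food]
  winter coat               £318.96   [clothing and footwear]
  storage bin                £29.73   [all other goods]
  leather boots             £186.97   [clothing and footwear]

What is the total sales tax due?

Running shoes £50.28: clothing and footwear → 0% → £0.00
Pizza slice £5.03: ready-to-eat food → 5.75% → £0.289225
AA batteries (8-pack) £9.81: all other goods → 3.75% → £0.367875
Deli sandwich £8.46: ready-to-eat food → 5.75% → £0.48645
Breakfast burrito £5.12: ready-to-eat food → 5.75% → £0.2944
Winter coat £318.96: clothing and footwear → 0% + 1% surcharge = 1% → £3.1896
Storage bin £29.73: all other goods → 3.75% → £1.114875
Leather boots £186.97: clothing and footwear → 0% → £0.00
Unrounded tax sum = £5.742425 → £5.74

£5.74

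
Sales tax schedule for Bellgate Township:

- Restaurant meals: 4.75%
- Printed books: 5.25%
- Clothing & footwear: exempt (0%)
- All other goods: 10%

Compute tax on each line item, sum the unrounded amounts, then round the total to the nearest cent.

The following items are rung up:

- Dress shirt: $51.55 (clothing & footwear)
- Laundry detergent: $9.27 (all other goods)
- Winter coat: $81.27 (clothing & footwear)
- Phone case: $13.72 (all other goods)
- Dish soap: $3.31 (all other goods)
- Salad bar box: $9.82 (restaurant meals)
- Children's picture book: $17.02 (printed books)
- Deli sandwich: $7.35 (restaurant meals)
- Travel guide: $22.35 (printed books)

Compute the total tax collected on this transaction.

Dress shirt $51.55: clothing & footwear → 0% → $0.00
Laundry detergent $9.27: all other goods → 10% → $0.927
Winter coat $81.27: clothing & footwear → 0% → $0.00
Phone case $13.72: all other goods → 10% → $1.372
Dish soap $3.31: all other goods → 10% → $0.331
Salad bar box $9.82: restaurant meals → 4.75% → $0.46645
Children's picture book $17.02: printed books → 5.25% → $0.89355
Deli sandwich $7.35: restaurant meals → 4.75% → $0.349125
Travel guide $22.35: printed books → 5.25% → $1.173375
Unrounded tax sum = $5.5125 → $5.51

$5.51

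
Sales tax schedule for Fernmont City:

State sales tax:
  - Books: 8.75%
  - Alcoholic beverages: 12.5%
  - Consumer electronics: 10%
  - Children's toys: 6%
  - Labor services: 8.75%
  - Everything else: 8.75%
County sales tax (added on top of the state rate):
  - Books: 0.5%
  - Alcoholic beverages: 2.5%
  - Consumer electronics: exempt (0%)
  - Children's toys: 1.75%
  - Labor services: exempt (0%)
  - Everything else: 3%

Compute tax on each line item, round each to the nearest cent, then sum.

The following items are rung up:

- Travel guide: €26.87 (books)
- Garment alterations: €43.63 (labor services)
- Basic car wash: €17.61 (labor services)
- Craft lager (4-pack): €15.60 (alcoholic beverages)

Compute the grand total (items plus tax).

€113.90

Travel guide €26.87: books → 8.75% + 0.5% county = 9.25% → €2.49
Garment alterations €43.63: labor services → 8.75% + 0% county = 8.75% → €3.82
Basic car wash €17.61: labor services → 8.75% + 0% county = 8.75% → €1.54
Craft lager (4-pack) €15.60: alcoholic beverages → 12.5% + 2.5% county = 15% → €2.34
Subtotal = €103.71; tax = €10.19; total due = €113.90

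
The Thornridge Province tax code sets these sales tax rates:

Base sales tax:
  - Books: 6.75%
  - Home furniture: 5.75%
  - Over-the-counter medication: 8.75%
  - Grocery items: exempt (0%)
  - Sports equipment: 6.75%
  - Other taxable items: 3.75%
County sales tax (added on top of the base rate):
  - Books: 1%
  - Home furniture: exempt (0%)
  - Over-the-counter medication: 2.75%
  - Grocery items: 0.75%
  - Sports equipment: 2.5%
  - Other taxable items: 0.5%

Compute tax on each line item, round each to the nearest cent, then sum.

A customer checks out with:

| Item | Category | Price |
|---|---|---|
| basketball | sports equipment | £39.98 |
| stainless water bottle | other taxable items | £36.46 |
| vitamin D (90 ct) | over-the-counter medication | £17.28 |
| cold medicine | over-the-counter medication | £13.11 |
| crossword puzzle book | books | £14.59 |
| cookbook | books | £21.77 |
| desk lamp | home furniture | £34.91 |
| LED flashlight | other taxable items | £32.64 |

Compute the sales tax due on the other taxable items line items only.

£2.94

Stainless water bottle £36.46: other taxable items → 3.75% + 0.5% county = 4.25% → £1.55
LED flashlight £32.64: other taxable items → 3.75% + 0.5% county = 4.25% → £1.39
Tax on other taxable items = £1.55 + £1.39 = £2.94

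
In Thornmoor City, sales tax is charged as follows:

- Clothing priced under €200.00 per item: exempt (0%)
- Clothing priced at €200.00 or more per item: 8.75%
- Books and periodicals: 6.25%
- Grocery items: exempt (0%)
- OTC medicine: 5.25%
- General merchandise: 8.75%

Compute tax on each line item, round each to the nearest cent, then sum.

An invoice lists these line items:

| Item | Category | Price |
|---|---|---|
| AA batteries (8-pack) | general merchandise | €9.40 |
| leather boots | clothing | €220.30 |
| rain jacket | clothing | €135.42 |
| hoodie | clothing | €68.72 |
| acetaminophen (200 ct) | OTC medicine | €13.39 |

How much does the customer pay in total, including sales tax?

€468.03

AA batteries (8-pack) €9.40: general merchandise → 8.75% → €0.82
Leather boots €220.30: clothing, €200.00 or more → 8.75% → €19.28
Rain jacket €135.42: clothing, under €200.00 → 0% → €0.00
Hoodie €68.72: clothing, under €200.00 → 0% → €0.00
Acetaminophen (200 ct) €13.39: OTC medicine → 5.25% → €0.70
Subtotal = €447.23; tax = €20.80; total due = €468.03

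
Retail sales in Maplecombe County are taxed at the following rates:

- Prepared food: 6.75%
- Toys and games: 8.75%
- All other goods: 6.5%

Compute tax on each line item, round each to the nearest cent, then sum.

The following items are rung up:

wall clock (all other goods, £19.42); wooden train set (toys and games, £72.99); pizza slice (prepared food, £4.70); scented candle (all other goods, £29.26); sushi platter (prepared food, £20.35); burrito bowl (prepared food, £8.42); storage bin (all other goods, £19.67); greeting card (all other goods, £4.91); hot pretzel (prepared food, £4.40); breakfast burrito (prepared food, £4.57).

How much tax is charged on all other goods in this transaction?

£4.76

Wall clock £19.42: all other goods → 6.5% → £1.26
Scented candle £29.26: all other goods → 6.5% → £1.90
Storage bin £19.67: all other goods → 6.5% → £1.28
Greeting card £4.91: all other goods → 6.5% → £0.32
Tax on all other goods = £1.26 + £1.90 + £1.28 + £0.32 = £4.76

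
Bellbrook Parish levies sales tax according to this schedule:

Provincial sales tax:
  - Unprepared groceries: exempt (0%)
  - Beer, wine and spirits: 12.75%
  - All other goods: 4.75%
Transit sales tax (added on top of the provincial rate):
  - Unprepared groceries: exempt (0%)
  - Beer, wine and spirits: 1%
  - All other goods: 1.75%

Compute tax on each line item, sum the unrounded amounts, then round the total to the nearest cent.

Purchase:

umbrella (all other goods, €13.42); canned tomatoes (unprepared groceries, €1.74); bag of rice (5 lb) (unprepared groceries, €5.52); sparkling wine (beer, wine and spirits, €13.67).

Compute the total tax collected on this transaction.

Umbrella €13.42: all other goods → 4.75% + 1.75% transit = 6.5% → €0.8723
Canned tomatoes €1.74: unprepared groceries → 0% + 0% transit = 0% → €0.00
Bag of rice (5 lb) €5.52: unprepared groceries → 0% + 0% transit = 0% → €0.00
Sparkling wine €13.67: beer, wine and spirits → 12.75% + 1% transit = 13.75% → €1.879625
Unrounded tax sum = €2.751925 → €2.75

€2.75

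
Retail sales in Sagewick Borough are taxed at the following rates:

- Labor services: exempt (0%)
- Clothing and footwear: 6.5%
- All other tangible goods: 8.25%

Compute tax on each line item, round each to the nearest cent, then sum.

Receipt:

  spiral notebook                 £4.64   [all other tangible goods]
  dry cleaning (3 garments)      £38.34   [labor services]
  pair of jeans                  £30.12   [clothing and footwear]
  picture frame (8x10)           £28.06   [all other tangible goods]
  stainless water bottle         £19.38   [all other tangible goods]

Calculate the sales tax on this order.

Spiral notebook £4.64: all other tangible goods → 8.25% → £0.38
Dry cleaning (3 garments) £38.34: labor services → 0% → £0.00
Pair of jeans £30.12: clothing and footwear → 6.5% → £1.96
Picture frame (8x10) £28.06: all other tangible goods → 8.25% → £2.31
Stainless water bottle £19.38: all other tangible goods → 8.25% → £1.60
Total tax = £0.38 + £1.96 + £2.31 + £1.60 = £6.25

£6.25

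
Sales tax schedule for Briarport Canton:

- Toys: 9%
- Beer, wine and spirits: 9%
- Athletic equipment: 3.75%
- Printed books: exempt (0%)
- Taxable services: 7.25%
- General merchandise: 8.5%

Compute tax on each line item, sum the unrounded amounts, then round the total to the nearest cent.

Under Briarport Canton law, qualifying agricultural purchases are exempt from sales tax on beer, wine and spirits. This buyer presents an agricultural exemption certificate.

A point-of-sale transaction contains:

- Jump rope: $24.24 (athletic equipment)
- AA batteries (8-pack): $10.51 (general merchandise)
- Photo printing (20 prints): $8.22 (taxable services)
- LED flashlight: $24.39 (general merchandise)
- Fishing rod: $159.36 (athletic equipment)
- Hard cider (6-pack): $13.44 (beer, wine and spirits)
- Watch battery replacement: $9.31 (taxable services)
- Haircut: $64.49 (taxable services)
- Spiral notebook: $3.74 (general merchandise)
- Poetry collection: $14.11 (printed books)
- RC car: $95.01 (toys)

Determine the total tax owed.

Jump rope $24.24: athletic equipment → 3.75% → $0.909
AA batteries (8-pack) $10.51: general merchandise → 8.5% → $0.89335
Photo printing (20 prints) $8.22: taxable services → 7.25% → $0.59595
LED flashlight $24.39: general merchandise → 8.5% → $2.07315
Fishing rod $159.36: athletic equipment → 3.75% → $5.976
Hard cider (6-pack) $13.44: beer, wine and spirits, buyer-exempt → 0% → $0.00
Watch battery replacement $9.31: taxable services → 7.25% → $0.674975
Haircut $64.49: taxable services → 7.25% → $4.675525
Spiral notebook $3.74: general merchandise → 8.5% → $0.3179
Poetry collection $14.11: printed books → 0% → $0.00
RC car $95.01: toys → 9% → $8.5509
Unrounded tax sum = $24.66675 → $24.67

$24.67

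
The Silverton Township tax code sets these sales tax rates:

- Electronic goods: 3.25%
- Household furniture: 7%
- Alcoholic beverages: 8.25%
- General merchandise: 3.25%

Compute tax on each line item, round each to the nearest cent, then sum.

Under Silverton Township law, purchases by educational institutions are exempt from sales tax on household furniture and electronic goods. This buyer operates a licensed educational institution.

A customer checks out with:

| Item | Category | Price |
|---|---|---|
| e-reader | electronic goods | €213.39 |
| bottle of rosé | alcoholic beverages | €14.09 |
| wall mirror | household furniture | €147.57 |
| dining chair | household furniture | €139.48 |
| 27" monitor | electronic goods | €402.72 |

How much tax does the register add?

E-reader €213.39: electronic goods, buyer-exempt → 0% → €0.00
Bottle of rosé €14.09: alcoholic beverages → 8.25% → €1.16
Wall mirror €147.57: household furniture, buyer-exempt → 0% → €0.00
Dining chair €139.48: household furniture, buyer-exempt → 0% → €0.00
27" monitor €402.72: electronic goods, buyer-exempt → 0% → €0.00
Total tax = €1.16

€1.16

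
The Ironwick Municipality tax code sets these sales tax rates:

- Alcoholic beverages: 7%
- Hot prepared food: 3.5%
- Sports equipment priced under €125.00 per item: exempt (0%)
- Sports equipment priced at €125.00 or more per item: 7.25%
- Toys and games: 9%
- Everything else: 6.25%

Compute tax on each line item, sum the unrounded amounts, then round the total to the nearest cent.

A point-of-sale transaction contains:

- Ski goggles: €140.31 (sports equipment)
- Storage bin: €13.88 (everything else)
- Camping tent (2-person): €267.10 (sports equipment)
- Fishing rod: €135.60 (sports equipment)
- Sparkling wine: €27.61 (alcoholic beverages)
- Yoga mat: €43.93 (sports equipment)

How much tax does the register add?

€42.17

Ski goggles €140.31: sports equipment, €125.00 or more → 7.25% → €10.172475
Storage bin €13.88: everything else → 6.25% → €0.8675
Camping tent (2-person) €267.10: sports equipment, €125.00 or more → 7.25% → €19.36475
Fishing rod €135.60: sports equipment, €125.00 or more → 7.25% → €9.831
Sparkling wine €27.61: alcoholic beverages → 7% → €1.9327
Yoga mat €43.93: sports equipment, under €125.00 → 0% → €0.00
Unrounded tax sum = €42.168425 → €42.17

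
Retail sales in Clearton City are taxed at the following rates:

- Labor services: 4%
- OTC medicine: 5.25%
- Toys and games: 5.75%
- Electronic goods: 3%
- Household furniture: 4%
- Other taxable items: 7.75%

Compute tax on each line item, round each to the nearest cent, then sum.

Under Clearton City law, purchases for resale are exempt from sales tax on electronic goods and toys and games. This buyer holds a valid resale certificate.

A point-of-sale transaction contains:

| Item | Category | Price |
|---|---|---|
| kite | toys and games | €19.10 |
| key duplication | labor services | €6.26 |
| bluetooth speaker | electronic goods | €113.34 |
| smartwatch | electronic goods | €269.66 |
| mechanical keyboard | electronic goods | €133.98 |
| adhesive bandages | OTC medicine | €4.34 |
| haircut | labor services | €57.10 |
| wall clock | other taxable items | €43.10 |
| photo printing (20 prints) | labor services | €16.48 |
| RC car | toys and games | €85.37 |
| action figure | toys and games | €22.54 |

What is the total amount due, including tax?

Kite €19.10: toys and games, buyer-exempt → 0% → €0.00
Key duplication €6.26: labor services → 4% → €0.25
Bluetooth speaker €113.34: electronic goods, buyer-exempt → 0% → €0.00
Smartwatch €269.66: electronic goods, buyer-exempt → 0% → €0.00
Mechanical keyboard €133.98: electronic goods, buyer-exempt → 0% → €0.00
Adhesive bandages €4.34: OTC medicine → 5.25% → €0.23
Haircut €57.10: labor services → 4% → €2.28
Wall clock €43.10: other taxable items → 7.75% → €3.34
Photo printing (20 prints) €16.48: labor services → 4% → €0.66
RC car €85.37: toys and games, buyer-exempt → 0% → €0.00
Action figure €22.54: toys and games, buyer-exempt → 0% → €0.00
Subtotal = €771.27; tax = €6.76; total due = €778.03

€778.03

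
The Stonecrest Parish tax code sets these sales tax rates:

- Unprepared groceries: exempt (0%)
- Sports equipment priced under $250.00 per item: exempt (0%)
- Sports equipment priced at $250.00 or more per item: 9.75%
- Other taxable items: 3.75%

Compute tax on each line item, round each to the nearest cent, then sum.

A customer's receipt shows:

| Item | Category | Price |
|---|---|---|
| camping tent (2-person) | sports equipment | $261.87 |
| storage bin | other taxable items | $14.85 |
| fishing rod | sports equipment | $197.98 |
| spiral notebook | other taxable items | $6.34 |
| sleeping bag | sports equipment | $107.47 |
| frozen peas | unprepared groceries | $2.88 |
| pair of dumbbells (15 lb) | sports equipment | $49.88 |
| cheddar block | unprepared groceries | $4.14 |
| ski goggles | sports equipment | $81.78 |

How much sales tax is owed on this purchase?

Camping tent (2-person) $261.87: sports equipment, $250.00 or more → 9.75% → $25.53
Storage bin $14.85: other taxable items → 3.75% → $0.56
Fishing rod $197.98: sports equipment, under $250.00 → 0% → $0.00
Spiral notebook $6.34: other taxable items → 3.75% → $0.24
Sleeping bag $107.47: sports equipment, under $250.00 → 0% → $0.00
Frozen peas $2.88: unprepared groceries → 0% → $0.00
Pair of dumbbells (15 lb) $49.88: sports equipment, under $250.00 → 0% → $0.00
Cheddar block $4.14: unprepared groceries → 0% → $0.00
Ski goggles $81.78: sports equipment, under $250.00 → 0% → $0.00
Total tax = $25.53 + $0.56 + $0.24 = $26.33

$26.33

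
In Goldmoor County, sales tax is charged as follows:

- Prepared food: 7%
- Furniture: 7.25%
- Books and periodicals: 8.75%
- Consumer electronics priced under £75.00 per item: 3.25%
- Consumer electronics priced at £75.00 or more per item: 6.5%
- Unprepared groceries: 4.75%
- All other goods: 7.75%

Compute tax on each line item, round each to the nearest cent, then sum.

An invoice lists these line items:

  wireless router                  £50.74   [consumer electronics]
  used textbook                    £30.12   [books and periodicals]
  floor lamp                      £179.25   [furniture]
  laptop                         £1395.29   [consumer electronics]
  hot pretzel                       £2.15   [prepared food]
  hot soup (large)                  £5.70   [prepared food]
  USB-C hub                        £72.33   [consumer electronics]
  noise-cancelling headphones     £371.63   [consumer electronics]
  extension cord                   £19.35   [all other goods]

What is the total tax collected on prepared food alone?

Hot pretzel £2.15: prepared food → 7% → £0.15
Hot soup (large) £5.70: prepared food → 7% → £0.40
Tax on prepared food = £0.15 + £0.40 = £0.55

£0.55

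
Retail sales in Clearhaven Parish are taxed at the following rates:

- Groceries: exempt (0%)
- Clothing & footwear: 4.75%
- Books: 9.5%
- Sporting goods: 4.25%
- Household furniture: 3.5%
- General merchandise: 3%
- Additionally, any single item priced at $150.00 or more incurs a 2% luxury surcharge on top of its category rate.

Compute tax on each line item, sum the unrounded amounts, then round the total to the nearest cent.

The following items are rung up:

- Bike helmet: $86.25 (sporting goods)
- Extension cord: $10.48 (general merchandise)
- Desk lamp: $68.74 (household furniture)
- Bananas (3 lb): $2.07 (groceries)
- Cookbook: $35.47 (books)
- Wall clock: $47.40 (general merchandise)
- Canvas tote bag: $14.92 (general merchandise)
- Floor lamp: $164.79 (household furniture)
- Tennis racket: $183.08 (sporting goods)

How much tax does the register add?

$32.13

Bike helmet $86.25: sporting goods → 4.25% → $3.665625
Extension cord $10.48: general merchandise → 3% → $0.3144
Desk lamp $68.74: household furniture → 3.5% → $2.4059
Bananas (3 lb) $2.07: groceries → 0% → $0.00
Cookbook $35.47: books → 9.5% → $3.36965
Wall clock $47.40: general merchandise → 3% → $1.422
Canvas tote bag $14.92: general merchandise → 3% → $0.4476
Floor lamp $164.79: household furniture → 3.5% + 2% surcharge = 5.5% → $9.06345
Tennis racket $183.08: sporting goods → 4.25% + 2% surcharge = 6.25% → $11.4425
Unrounded tax sum = $32.131125 → $32.13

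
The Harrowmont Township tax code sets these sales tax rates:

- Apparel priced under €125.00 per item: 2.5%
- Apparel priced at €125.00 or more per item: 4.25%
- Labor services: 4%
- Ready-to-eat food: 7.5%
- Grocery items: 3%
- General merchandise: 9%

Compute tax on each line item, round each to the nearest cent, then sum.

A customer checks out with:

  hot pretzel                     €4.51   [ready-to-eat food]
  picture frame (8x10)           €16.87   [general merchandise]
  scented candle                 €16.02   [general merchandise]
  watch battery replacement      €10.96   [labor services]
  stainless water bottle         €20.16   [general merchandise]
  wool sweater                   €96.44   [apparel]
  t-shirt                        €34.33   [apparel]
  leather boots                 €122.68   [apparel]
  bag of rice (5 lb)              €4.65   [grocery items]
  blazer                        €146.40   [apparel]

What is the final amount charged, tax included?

Hot pretzel €4.51: ready-to-eat food → 7.5% → €0.34
Picture frame (8x10) €16.87: general merchandise → 9% → €1.52
Scented candle €16.02: general merchandise → 9% → €1.44
Watch battery replacement €10.96: labor services → 4% → €0.44
Stainless water bottle €20.16: general merchandise → 9% → €1.81
Wool sweater €96.44: apparel, under €125.00 → 2.5% → €2.41
T-shirt €34.33: apparel, under €125.00 → 2.5% → €0.86
Leather boots €122.68: apparel, under €125.00 → 2.5% → €3.07
Bag of rice (5 lb) €4.65: grocery items → 3% → €0.14
Blazer €146.40: apparel, €125.00 or more → 4.25% → €6.22
Subtotal = €473.02; tax = €18.25; total due = €491.27

€491.27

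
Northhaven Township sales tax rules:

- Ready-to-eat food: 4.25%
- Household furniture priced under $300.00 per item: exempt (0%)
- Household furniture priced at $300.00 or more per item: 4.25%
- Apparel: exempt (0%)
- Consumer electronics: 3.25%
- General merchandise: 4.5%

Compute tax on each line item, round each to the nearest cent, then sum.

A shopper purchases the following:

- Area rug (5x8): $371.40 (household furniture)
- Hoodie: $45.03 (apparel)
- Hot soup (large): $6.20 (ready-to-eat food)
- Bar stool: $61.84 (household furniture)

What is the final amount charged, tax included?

$500.51

Area rug (5x8) $371.40: household furniture, $300.00 or more → 4.25% → $15.78
Hoodie $45.03: apparel → 0% → $0.00
Hot soup (large) $6.20: ready-to-eat food → 4.25% → $0.26
Bar stool $61.84: household furniture, under $300.00 → 0% → $0.00
Subtotal = $484.47; tax = $16.04; total due = $500.51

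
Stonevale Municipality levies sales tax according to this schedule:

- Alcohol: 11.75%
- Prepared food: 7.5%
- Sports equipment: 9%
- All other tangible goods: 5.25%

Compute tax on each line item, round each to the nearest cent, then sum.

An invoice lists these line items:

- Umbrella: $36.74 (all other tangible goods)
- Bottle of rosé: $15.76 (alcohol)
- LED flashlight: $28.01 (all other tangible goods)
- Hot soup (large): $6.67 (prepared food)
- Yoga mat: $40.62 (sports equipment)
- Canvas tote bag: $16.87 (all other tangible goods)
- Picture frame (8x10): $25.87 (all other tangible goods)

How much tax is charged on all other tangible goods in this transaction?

$5.65

Umbrella $36.74: all other tangible goods → 5.25% → $1.93
LED flashlight $28.01: all other tangible goods → 5.25% → $1.47
Canvas tote bag $16.87: all other tangible goods → 5.25% → $0.89
Picture frame (8x10) $25.87: all other tangible goods → 5.25% → $1.36
Tax on all other tangible goods = $1.93 + $1.47 + $0.89 + $1.36 = $5.65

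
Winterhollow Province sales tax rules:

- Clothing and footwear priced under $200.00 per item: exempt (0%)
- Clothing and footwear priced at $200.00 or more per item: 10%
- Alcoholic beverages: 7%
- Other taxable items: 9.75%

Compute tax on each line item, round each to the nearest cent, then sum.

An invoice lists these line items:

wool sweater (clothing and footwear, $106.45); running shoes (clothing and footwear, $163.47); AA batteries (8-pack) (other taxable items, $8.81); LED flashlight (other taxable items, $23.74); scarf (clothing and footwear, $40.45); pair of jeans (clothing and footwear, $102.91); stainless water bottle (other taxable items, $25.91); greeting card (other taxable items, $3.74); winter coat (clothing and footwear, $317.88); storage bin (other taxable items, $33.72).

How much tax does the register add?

Wool sweater $106.45: clothing and footwear, under $200.00 → 0% → $0.00
Running shoes $163.47: clothing and footwear, under $200.00 → 0% → $0.00
AA batteries (8-pack) $8.81: other taxable items → 9.75% → $0.86
LED flashlight $23.74: other taxable items → 9.75% → $2.31
Scarf $40.45: clothing and footwear, under $200.00 → 0% → $0.00
Pair of jeans $102.91: clothing and footwear, under $200.00 → 0% → $0.00
Stainless water bottle $25.91: other taxable items → 9.75% → $2.53
Greeting card $3.74: other taxable items → 9.75% → $0.36
Winter coat $317.88: clothing and footwear, $200.00 or more → 10% → $31.79
Storage bin $33.72: other taxable items → 9.75% → $3.29
Total tax = $0.86 + $2.31 + $2.53 + $0.36 + $31.79 + $3.29 = $41.14

$41.14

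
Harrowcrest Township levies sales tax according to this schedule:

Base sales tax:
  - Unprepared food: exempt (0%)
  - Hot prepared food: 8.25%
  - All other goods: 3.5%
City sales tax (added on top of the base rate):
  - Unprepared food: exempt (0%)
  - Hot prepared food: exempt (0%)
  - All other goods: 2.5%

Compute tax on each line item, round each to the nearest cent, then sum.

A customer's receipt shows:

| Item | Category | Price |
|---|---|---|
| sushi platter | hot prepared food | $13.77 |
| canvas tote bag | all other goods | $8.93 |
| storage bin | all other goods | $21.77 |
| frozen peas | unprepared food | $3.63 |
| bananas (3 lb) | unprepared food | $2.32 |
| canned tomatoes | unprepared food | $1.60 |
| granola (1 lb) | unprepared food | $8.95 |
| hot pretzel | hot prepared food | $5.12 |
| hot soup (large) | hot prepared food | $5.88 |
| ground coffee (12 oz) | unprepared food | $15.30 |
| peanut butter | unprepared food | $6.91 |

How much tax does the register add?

Sushi platter $13.77: hot prepared food → 8.25% + 0% city = 8.25% → $1.14
Canvas tote bag $8.93: all other goods → 3.5% + 2.5% city = 6% → $0.54
Storage bin $21.77: all other goods → 3.5% + 2.5% city = 6% → $1.31
Frozen peas $3.63: unprepared food → 0% + 0% city = 0% → $0.00
Bananas (3 lb) $2.32: unprepared food → 0% + 0% city = 0% → $0.00
Canned tomatoes $1.60: unprepared food → 0% + 0% city = 0% → $0.00
Granola (1 lb) $8.95: unprepared food → 0% + 0% city = 0% → $0.00
Hot pretzel $5.12: hot prepared food → 8.25% + 0% city = 8.25% → $0.42
Hot soup (large) $5.88: hot prepared food → 8.25% + 0% city = 8.25% → $0.49
Ground coffee (12 oz) $15.30: unprepared food → 0% + 0% city = 0% → $0.00
Peanut butter $6.91: unprepared food → 0% + 0% city = 0% → $0.00
Total tax = $1.14 + $0.54 + $1.31 + $0.42 + $0.49 = $3.90

$3.90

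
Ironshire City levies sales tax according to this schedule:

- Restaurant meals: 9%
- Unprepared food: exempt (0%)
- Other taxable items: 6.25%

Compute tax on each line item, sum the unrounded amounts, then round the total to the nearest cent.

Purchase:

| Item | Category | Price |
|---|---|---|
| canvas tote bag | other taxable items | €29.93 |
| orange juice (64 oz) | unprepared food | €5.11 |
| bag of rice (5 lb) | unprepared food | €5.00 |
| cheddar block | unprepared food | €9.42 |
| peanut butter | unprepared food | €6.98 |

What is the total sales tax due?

Canvas tote bag €29.93: other taxable items → 6.25% → €1.870625
Orange juice (64 oz) €5.11: unprepared food → 0% → €0.00
Bag of rice (5 lb) €5.00: unprepared food → 0% → €0.00
Cheddar block €9.42: unprepared food → 0% → €0.00
Peanut butter €6.98: unprepared food → 0% → €0.00
Unrounded tax sum = €1.870625 → €1.87

€1.87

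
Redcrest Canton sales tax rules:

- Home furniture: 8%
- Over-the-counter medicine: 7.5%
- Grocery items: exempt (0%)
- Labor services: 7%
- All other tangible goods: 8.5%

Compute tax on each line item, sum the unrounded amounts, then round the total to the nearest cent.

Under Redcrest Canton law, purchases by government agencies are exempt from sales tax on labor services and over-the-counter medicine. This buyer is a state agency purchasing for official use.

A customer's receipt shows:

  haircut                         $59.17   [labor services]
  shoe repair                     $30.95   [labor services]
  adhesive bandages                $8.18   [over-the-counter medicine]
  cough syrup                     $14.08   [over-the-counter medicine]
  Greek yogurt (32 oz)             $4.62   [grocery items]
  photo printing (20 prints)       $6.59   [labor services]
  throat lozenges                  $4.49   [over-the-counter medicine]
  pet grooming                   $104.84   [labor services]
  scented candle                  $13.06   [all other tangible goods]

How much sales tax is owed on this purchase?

Haircut $59.17: labor services, buyer-exempt → 0% → $0.00
Shoe repair $30.95: labor services, buyer-exempt → 0% → $0.00
Adhesive bandages $8.18: over-the-counter medicine, buyer-exempt → 0% → $0.00
Cough syrup $14.08: over-the-counter medicine, buyer-exempt → 0% → $0.00
Greek yogurt (32 oz) $4.62: grocery items → 0% → $0.00
Photo printing (20 prints) $6.59: labor services, buyer-exempt → 0% → $0.00
Throat lozenges $4.49: over-the-counter medicine, buyer-exempt → 0% → $0.00
Pet grooming $104.84: labor services, buyer-exempt → 0% → $0.00
Scented candle $13.06: all other tangible goods → 8.5% → $1.1101
Unrounded tax sum = $1.1101 → $1.11

$1.11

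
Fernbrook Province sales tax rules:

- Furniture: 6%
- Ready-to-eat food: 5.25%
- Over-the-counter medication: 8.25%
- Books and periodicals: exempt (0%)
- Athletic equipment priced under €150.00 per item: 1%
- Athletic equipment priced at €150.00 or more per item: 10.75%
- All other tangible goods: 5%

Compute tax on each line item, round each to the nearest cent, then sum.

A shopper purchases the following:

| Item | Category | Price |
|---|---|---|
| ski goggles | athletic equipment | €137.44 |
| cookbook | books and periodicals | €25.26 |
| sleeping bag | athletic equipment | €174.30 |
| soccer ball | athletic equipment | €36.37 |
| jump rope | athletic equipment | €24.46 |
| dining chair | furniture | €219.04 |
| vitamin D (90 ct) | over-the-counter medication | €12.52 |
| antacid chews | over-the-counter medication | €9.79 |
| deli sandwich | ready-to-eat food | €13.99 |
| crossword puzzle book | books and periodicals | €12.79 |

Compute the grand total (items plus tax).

€702.38

Ski goggles €137.44: athletic equipment, under €150.00 → 1% → €1.37
Cookbook €25.26: books and periodicals → 0% → €0.00
Sleeping bag €174.30: athletic equipment, €150.00 or more → 10.75% → €18.74
Soccer ball €36.37: athletic equipment, under €150.00 → 1% → €0.36
Jump rope €24.46: athletic equipment, under €150.00 → 1% → €0.24
Dining chair €219.04: furniture → 6% → €13.14
Vitamin D (90 ct) €12.52: over-the-counter medication → 8.25% → €1.03
Antacid chews €9.79: over-the-counter medication → 8.25% → €0.81
Deli sandwich €13.99: ready-to-eat food → 5.25% → €0.73
Crossword puzzle book €12.79: books and periodicals → 0% → €0.00
Subtotal = €665.96; tax = €36.42; total due = €702.38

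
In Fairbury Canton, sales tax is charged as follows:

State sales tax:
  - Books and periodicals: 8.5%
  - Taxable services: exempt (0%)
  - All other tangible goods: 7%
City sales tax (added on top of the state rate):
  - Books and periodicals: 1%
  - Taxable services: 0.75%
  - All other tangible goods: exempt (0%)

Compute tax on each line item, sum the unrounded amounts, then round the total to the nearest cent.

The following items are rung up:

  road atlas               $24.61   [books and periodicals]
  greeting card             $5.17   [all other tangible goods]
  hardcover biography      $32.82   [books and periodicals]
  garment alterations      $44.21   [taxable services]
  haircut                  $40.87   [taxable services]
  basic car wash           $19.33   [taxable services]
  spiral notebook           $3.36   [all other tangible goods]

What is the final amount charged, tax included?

Road atlas $24.61: books and periodicals → 8.5% + 1% city = 9.5% → $2.33795
Greeting card $5.17: all other tangible goods → 7% + 0% city = 7% → $0.3619
Hardcover biography $32.82: books and periodicals → 8.5% + 1% city = 9.5% → $3.1179
Garment alterations $44.21: taxable services → 0% + 0.75% city = 0.75% → $0.331575
Haircut $40.87: taxable services → 0% + 0.75% city = 0.75% → $0.306525
Basic car wash $19.33: taxable services → 0% + 0.75% city = 0.75% → $0.144975
Spiral notebook $3.36: all other tangible goods → 7% + 0% city = 7% → $0.2352
Subtotal = $170.37; unrounded tax = $6.836025 → $6.84; total due = $177.21

$177.21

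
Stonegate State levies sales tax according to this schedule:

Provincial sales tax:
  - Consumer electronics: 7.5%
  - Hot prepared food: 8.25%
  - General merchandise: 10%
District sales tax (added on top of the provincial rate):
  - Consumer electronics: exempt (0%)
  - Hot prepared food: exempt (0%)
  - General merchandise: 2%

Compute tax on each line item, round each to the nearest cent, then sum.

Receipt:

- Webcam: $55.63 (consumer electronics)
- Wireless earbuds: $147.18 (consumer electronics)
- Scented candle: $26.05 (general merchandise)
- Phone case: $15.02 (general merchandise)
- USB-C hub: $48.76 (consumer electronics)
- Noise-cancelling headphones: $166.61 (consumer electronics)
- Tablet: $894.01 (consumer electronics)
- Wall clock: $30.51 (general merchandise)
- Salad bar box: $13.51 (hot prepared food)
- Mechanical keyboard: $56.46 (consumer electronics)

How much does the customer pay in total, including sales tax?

$1566.09

Webcam $55.63: consumer electronics → 7.5% + 0% district = 7.5% → $4.17
Wireless earbuds $147.18: consumer electronics → 7.5% + 0% district = 7.5% → $11.04
Scented candle $26.05: general merchandise → 10% + 2% district = 12% → $3.13
Phone case $15.02: general merchandise → 10% + 2% district = 12% → $1.80
USB-C hub $48.76: consumer electronics → 7.5% + 0% district = 7.5% → $3.66
Noise-cancelling headphones $166.61: consumer electronics → 7.5% + 0% district = 7.5% → $12.50
Tablet $894.01: consumer electronics → 7.5% + 0% district = 7.5% → $67.05
Wall clock $30.51: general merchandise → 10% + 2% district = 12% → $3.66
Salad bar box $13.51: hot prepared food → 8.25% + 0% district = 8.25% → $1.11
Mechanical keyboard $56.46: consumer electronics → 7.5% + 0% district = 7.5% → $4.23
Subtotal = $1453.74; tax = $112.35; total due = $1566.09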